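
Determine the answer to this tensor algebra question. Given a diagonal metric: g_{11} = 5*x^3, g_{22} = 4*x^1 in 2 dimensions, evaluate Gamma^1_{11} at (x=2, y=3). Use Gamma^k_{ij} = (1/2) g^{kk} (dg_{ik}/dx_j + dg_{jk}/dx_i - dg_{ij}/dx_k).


For a diagonal metric, Gamma^k_{ij} = (1/2) g^{kk} (dg_{ik}/dx_j + dg_{jk}/dx_i - dg_{ij}/dx_k).
The metric is diagonal, so g_{ab} = 0 for a != b.
At the given point: g_{11} = 40, g_{22} = 8
g^{11} = 1/40
dg_{11}/dx_1 = dg_{11}/dx_1 = 60
dg_{11}/dx_1 = dg_{11}/dx_1 = 60
dg_{11}/dx_1 = dg_{11}/dx_1 = 60
Numerator = 60 + 60 - 60 = 60
Gamma^1_{11} = 60 / (2 * 40) = 3/4

3/4


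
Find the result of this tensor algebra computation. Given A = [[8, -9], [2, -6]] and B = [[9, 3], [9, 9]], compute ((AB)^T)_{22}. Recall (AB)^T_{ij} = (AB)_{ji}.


(AB)^T_{ij} = (AB)_{ji} = sum_k A_{jk} B_{ki}.
For i=2, j=2 we need (AB)_{22}:
A_{21} * B_{12} = 2 * 3 = 6
A_{22} * B_{22} = -6 * 9 = -54
Sum = 6 + -54 = -48

-48


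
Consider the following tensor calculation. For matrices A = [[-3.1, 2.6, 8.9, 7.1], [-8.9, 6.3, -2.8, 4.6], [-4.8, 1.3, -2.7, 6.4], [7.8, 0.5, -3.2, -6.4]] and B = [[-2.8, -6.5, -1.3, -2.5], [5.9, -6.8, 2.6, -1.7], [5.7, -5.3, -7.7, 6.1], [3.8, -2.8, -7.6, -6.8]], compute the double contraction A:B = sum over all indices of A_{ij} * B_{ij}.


A:B = sum over all i,j of A_{ij} * B_{ij}.
Row 1: -3.1*-2.8=8.68, 2.6*-6.5=-16.9, 8.9*-1.3=-11.57, 7.1*-2.5=-17.75 => row sum = -37.54
Row 2: -8.9*5.9=-52.51, 6.3*-6.8=-42.84, -2.8*2.6=-7.28, 4.6*-1.7=-7.82 => row sum = -110.45
Row 3: -4.8*5.7=-27.36, 1.3*-5.3=-6.89, -2.7*-7.7=20.79, 6.4*6.1=39.04 => row sum = 25.58
Row 4: 7.8*3.8=29.64, 0.5*-2.8=-1.4, -3.2*-7.6=24.32, -6.4*-6.8=43.52 => row sum = 96.08
Total = -37.54 + -110.45 + 25.58 + 96.08 = -26.33

-26.33


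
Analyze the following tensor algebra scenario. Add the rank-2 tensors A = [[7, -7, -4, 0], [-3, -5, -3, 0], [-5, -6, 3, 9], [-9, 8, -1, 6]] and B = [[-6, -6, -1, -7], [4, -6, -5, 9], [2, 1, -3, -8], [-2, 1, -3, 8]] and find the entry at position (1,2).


Tensor addition is component-wise: (A + B)_{ij} = A_{ij} + B_{ij}.
A_{12} = -7
B_{12} = -6
(A + B)_{12} = -7 + -6 = -13

-13


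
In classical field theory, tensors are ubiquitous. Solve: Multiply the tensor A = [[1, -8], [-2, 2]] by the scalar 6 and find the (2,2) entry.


Scalar multiplication: (cA)_{ij} = c * A_{ij}.
c = 6
A_{22} = 2
(cA)_{22} = 6 * 2 = 12

12


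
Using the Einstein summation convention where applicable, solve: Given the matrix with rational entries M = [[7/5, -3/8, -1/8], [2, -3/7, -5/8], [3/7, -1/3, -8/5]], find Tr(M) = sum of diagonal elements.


The trace is the sum of diagonal entries.
Diagonal: M[1,1] = 7/5, M[2,2] = -3/7, M[3,3] = -8/5
Tr(M) = 7/5 + -3/7 + -8/5
Computing step by step:
After adding M[1,1]: 7/5
After adding M[2,2]: 34/35
After adding M[3,3]: -22/35
Tr(M) = -22/35

-22/35


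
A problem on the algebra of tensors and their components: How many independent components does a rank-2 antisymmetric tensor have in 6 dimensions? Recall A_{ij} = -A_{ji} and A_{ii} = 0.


An antisymmetric rank-2 tensor satisfies A_{ij} = -A_{ji}, so diagonal entries are zero.
The independent components are the upper-triangular entries: C(n, 2) = n(n-1)/2.
n = 6
C(6, 2) = 6 * 5 / 2 = 30 / 2 = 15

15


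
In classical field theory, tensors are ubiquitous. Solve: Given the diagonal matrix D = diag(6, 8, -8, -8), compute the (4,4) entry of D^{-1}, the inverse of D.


For a diagonal matrix, the inverse has entries (D^{-1})_{ii} = 1/d_{ii}.
The diagonal entries are: d_{11} = 6, d_{22} = 8, d_{33} = -8, d_{44} = -8
We need (D^{-1})_{44} = 1/d_{44} = 1/-8 = -1/8

-1/8


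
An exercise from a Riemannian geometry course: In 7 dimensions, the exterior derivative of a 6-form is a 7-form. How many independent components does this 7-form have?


The exterior derivative of a p-form is a (p+1)-form.
Its number of independent components is C(n, p+1).
n = 7, p+1 = 7
C(7, 7) = 1

1


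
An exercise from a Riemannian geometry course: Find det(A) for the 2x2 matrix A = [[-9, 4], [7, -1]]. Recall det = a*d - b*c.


For a 2x2 matrix [[a, b], [c, d]], det = a*d - b*c.
a = -9, b = 4, c = 7, d = -1
a*d = -9 * -1 = 9
b*c = 4 * 7 = 28
det = 9 - 28 = -19

-19


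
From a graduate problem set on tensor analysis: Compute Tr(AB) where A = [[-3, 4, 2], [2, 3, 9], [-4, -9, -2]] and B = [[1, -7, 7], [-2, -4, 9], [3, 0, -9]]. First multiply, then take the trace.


Tr(AB) = sum_i (AB)_{ii} where (AB)_{ii} = sum_k A_{ik} B_{ki}.
(AB)_{11} = -3*1 + 4*-2 + 2*3 = -5
(AB)_{22} = 2*-7 + 3*-4 + 9*0 = -26
(AB)_{33} = -4*7 + -9*9 + -2*-9 = -91
Tr(AB) = -5 + -26 + -91 = -122

-122


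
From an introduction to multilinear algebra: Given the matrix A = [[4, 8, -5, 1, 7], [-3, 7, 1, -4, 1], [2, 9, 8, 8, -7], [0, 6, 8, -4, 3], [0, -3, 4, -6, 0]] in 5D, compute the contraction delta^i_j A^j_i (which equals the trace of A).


The contraction (trace) of a rank-2 tensor is the sum of its diagonal elements.
Diagonal entries: A[1,1] = 4, A[2,2] = 7, A[3,3] = 8, A[4,4] = -4, A[5,5] = 0
Tr(A) = 4 + 7 + 8 + -4 + 0 = 15

15


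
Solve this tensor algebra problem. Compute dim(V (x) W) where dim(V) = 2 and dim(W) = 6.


The dimension of a tensor product is the product of dimensions.
dim(V) = 2, dim(W) = 6
dim(V (x) W) = 2 * 6 = 12

12


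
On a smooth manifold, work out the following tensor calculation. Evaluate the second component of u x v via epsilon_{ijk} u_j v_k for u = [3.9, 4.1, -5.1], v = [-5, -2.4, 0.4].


(u x v)_2 = sum_{j,k} epsilon_{2jk} u_j v_k. Only permutations of (1,2,3) contribute; the two non-zero terms are:
eps_{213} u_1 v_3 = -1 * 3.9 * 0.4 = -1.56
eps_{231} u_3 v_1 = 1 * -5.1 * -5 = 25.5
(u x v)_2 = 23.94

23.94


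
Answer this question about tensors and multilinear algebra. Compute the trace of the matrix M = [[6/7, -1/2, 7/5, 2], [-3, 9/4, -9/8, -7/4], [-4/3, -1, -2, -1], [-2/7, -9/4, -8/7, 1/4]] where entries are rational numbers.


The trace is the sum of diagonal entries.
Diagonal: M[1,1] = 6/7, M[2,2] = 9/4, M[3,3] = -2, M[4,4] = 1/4
Tr(M) = 6/7 + 9/4 + -2 + 1/4
Computing step by step:
After adding M[1,1]: 6/7
After adding M[2,2]: 87/28
After adding M[3,3]: 31/28
After adding M[4,4]: 19/14
Tr(M) = 19/14

19/14


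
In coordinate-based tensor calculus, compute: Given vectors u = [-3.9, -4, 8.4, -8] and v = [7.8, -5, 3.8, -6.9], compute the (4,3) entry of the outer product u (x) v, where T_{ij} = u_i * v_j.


The outer product entry T_{ij} = u_i * v_j.
We need i=4, j=3.
u_4 = -8, v_3 = 3.8
T_{4,3} = -8 * 3.8 = -30.4

-30.4


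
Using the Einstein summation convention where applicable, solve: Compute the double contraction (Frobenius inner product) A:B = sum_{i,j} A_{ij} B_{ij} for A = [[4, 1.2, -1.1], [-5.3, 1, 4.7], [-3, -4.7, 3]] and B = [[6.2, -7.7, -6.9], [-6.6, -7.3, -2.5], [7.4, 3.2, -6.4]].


A:B = sum over all i,j of A_{ij} * B_{ij}.
Row 1: 4*6.2=24.8, 1.2*-7.7=-9.24, -1.1*-6.9=7.59 => row sum = 23.15
Row 2: -5.3*-6.6=34.98, 1*-7.3=-7.3, 4.7*-2.5=-11.75 => row sum = 15.93
Row 3: -3*7.4=-22.2, -4.7*3.2=-15.04, 3*-6.4=-19.2 => row sum = -56.44
Total = 23.15 + 15.93 + -56.44 = -17.36

-17.36


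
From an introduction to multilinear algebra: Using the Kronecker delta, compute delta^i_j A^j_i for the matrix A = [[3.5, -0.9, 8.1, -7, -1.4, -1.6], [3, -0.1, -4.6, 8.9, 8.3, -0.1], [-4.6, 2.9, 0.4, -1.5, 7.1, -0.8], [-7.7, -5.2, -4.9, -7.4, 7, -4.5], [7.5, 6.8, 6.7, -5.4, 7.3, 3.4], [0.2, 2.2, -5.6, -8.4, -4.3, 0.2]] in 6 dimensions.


The contraction (trace) of a rank-2 tensor is the sum of its diagonal elements.
Diagonal entries: A[1,1] = 3.5, A[2,2] = -0.1, A[3,3] = 0.4, A[4,4] = -7.4, A[5,5] = 7.3, A[6,6] = 0.2
Tr(A) = 3.5 + -0.1 + 0.4 + -7.4 + 7.3 + 0.2 = 3.9

3.9


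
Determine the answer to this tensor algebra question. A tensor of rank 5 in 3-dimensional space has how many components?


The number of components of a rank-r tensor in d dimensions is d^r.
Here d = 3 and r = 5.
3^5 = 243

243


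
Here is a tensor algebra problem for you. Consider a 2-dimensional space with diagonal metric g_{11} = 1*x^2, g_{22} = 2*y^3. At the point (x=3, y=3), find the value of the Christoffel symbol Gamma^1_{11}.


For a diagonal metric, Gamma^k_{ij} = (1/2) g^{kk} (dg_{ik}/dx_j + dg_{jk}/dx_i - dg_{ij}/dx_k).
The metric is diagonal, so g_{ab} = 0 for a != b.
At the given point: g_{11} = 9, g_{22} = 54
g^{11} = 1/9
dg_{11}/dx_1 = dg_{11}/dx_1 = 6
dg_{11}/dx_1 = dg_{11}/dx_1 = 6
dg_{11}/dx_1 = dg_{11}/dx_1 = 6
Numerator = 6 + 6 - 6 = 6
Gamma^1_{11} = 6 / (2 * 9) = 1/3

1/3


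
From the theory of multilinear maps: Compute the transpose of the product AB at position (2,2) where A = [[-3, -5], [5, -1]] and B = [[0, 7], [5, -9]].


(AB)^T_{ij} = (AB)_{ji} = sum_k A_{jk} B_{ki}.
For i=2, j=2 we need (AB)_{22}:
A_{21} * B_{12} = 5 * 7 = 35
A_{22} * B_{22} = -1 * -9 = 9
Sum = 35 + 9 = 44

44


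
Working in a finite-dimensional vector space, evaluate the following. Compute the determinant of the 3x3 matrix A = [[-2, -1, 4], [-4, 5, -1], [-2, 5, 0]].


Expanding along the first row, det(A) = a11*M_11 - a12*M_12 + a13*M_13, where M_1j is the (1,j) minor.
Minor M_11 = 5*0 - -1*5 = 5
Minor M_12 = -4*0 - -1*-2 = -2
Minor M_13 = -4*5 - 5*-2 = -10
det = -2*(5) - -1*(-2) + 4*(-10)
    = -10 - 2 + -40
    = -52

-52


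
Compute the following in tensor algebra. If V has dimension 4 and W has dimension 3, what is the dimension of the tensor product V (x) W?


The dimension of a tensor product is the product of dimensions.
dim(V) = 4, dim(W) = 3
dim(V (x) W) = 4 * 3 = 12

12


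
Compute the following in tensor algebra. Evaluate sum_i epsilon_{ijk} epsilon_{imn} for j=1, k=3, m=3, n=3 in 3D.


Using the identity: epsilon_{ijk} epsilon_{imn} = delta_{jm} delta_{kn} - delta_{jn} delta_{km}.
delta_{13} = 0
delta_{33} = 1
delta_{13} = 0
delta_{33} = 1
Result = 0 * 1 - 0 * 1 = 0 - 0 = 0

0


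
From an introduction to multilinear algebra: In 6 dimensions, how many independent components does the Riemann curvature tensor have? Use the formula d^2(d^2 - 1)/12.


The Riemann tensor in d dimensions has d^2(d^2 - 1)/12 independent components.
d = 6, so d^2 = 36
d^2 - 1 = 35
d^2(d^2 - 1) = 36 * 35 = 1260
Divide by 12: 1260 / 12 = 105

105


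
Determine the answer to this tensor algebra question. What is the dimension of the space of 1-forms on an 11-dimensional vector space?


The dimension of the space of p-forms on an n-dimensional space is C(n, p).
n = 11, p = 1
C(11, 1) = 11! / (1! * 10!) = 11

11


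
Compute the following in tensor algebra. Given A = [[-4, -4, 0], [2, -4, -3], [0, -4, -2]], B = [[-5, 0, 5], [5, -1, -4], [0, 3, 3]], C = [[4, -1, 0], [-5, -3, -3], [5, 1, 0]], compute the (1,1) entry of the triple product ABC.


(ABC)_{11} = sum_m (AB)_{1m} C_{m1}. First compute row 1 of AB.
(AB)_{11} = -4*-5 + -4*5 + 0*0 = 0
(AB)_{12} = -4*0 + -4*-1 + 0*3 = 4
(AB)_{13} = -4*5 + -4*-4 + 0*3 = -4
Now contract with column 1 of C:
(AB)_{11} * C_{11} = 0 * 4 = 0
(AB)_{12} * C_{21} = 4 * -5 = -20
(AB)_{13} * C_{31} = -4 * 5 = -20
(ABC)_{11} = 0 + -20 + -20 = -40

-40


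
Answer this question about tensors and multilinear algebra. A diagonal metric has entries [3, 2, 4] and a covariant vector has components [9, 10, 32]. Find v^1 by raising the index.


To raise an index with a diagonal metric: v^i = v_i / g_{ii}.
For index 1: v_1 = 9, g_{11} = 3
v^1 = 9 / 3 = 3

3


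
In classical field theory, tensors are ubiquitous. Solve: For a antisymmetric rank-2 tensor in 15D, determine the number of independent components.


A antisymmetric rank-2 tensor in d dimensions has d(d-1)/2 independent components.
d = 15
d(d-1)/2 = 15 * 14 / 2 = 210 / 2 = 105

105


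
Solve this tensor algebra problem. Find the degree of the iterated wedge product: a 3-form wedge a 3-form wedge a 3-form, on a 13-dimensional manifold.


The degree of a wedge product is the sum of the degrees of the individual forms.
Degrees: 3, 3, 3
Total degree = 3 + 3 + 3 = 9

9


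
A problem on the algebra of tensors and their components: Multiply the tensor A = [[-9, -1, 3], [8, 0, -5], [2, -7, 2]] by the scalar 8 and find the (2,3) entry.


Scalar multiplication: (cA)_{ij} = c * A_{ij}.
c = 8
A_{23} = -5
(cA)_{23} = 8 * -5 = -40

-40


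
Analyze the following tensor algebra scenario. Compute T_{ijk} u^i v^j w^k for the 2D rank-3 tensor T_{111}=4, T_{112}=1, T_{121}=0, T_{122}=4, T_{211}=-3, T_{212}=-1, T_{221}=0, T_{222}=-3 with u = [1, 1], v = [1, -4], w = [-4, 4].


S = sum over i,j,k of T_{ijk} u_i v_j w_k. Expanding all 8 terms:
T_{111}*u_1*v_1*w_1 = 4*1*1*-4 = -16  (running total: -16)
T_{112}*u_1*v_1*w_2 = 1*1*1*4 = 4  (running total: -12)
T_{121}*u_1*v_2*w_1 = 0*1*-4*-4 = 0  (running total: -12)
T_{122}*u_1*v_2*w_2 = 4*1*-4*4 = -64  (running total: -76)
T_{211}*u_2*v_1*w_1 = -3*1*1*-4 = 12  (running total: -64)
T_{212}*u_2*v_1*w_2 = -1*1*1*4 = -4  (running total: -68)
T_{221}*u_2*v_2*w_1 = 0*1*-4*-4 = 0  (running total: -68)
T_{222}*u_2*v_2*w_2 = -3*1*-4*4 = 48  (running total: -20)
S = -20

-20


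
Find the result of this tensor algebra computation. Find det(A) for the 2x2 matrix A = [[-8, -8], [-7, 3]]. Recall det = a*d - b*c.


For a 2x2 matrix [[a, b], [c, d]], det = a*d - b*c.
a = -8, b = -8, c = -7, d = 3
a*d = -8 * 3 = -24
b*c = -8 * -7 = 56
det = -24 - 56 = -80

-80


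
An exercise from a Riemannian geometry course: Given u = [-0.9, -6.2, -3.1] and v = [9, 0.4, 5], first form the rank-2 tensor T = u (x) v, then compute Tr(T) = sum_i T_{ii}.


The outer product gives T_{ij} = u_i v_j.
The trace (contraction) is Tr(T) = sum_i T_{ii} = sum_i u_i v_i.
Diagonal entries:
T_{11} = u_1 * v_1 = -0.9 * 9 = -8.1
T_{22} = u_2 * v_2 = -6.2 * 0.4 = -2.48
T_{33} = u_3 * v_3 = -3.1 * 5 = -15.5
Tr(T) = -8.1 + -2.48 + -15.5 = -26.08

-26.08


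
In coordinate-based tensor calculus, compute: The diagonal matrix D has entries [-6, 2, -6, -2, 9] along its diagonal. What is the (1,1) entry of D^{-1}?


For a diagonal matrix, the inverse has entries (D^{-1})_{ii} = 1/d_{ii}.
The diagonal entries are: d_{11} = -6, d_{22} = 2, d_{33} = -6, d_{44} = -2, d_{55} = 9
We need (D^{-1})_{11} = 1/d_{11} = 1/-6 = -1/6

-1/6


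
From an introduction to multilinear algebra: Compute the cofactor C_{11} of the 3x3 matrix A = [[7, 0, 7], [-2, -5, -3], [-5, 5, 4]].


To find cofactor C_{11}, delete row 1 and column 1.
The resulting 2x2 submatrix is: [[-5, -3], [5, 4]]
Minor M_{11} = -5*4 - -3*5
  = -20 - -15 = -5
Sign = (-1)^(1+1) = (-1)^2 = 1
Cofactor C_{11} = 1 * -5 = -5

-5


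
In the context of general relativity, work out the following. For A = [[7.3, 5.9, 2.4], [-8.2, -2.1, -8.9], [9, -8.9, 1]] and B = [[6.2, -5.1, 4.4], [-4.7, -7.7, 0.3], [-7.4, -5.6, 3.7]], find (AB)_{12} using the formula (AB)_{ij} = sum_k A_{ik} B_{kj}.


(AB)_{ij} = sum_k A_{ik} B_{kj}.
For i=1, j=2:
A_{11} * B_{12} = 7.3 * -5.1 = -37.23
A_{12} * B_{22} = 5.9 * -7.7 = -45.43
A_{13} * B_{32} = 2.4 * -5.6 = -13.44
Sum = -37.23 + -45.43 + -13.44 = -96.1

-96.1


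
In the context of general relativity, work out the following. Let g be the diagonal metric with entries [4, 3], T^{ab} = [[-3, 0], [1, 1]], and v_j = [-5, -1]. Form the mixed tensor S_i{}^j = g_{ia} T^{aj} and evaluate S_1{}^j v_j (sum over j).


Step 1: lower the first index. For a diagonal metric, g_{ia} T^{aj} = g_{ii} T^{ij} (no sum on i).
g_{11} = 4
S_1{}^1 = 4 * T^{11} = 4 * -3 = -12
S_1{}^2 = 4 * T^{12} = 4 * 0 = 0
Step 2: contract S_1{}^j with v_j.
S_1{}^1 * v_1 = -12 * -5 = 60
S_1{}^2 * v_2 = 0 * -1 = 0
Result = 60 + 0 = 60

60


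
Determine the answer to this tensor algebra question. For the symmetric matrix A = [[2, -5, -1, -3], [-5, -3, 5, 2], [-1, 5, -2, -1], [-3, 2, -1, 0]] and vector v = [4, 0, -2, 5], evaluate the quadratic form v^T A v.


First compute Av:
(Av)_1 = 2*4 + -5*0 + -1*-2 + -3*5 = -5
(Av)_2 = -5*4 + -3*0 + 5*-2 + 2*5 = -20
(Av)_3 = -1*4 + 5*0 + -2*-2 + -1*5 = -5
(Av)_4 = -3*4 + 2*0 + -1*-2 + 0*5 = -10
Av = [-5, -20, -5, -10]
Then v^T (Av) = 4*-5 + 0*-20 + -2*-5 + 5*-10
= -20 + 0 + 10 + -50 = -60

-60


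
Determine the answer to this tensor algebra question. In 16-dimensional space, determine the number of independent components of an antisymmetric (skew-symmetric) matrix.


An antisymmetric rank-2 tensor satisfies A_{ij} = -A_{ji}, so diagonal entries are zero.
The independent components are the upper-triangular entries: C(n, 2) = n(n-1)/2.
n = 16
C(16, 2) = 16 * 15 / 2 = 240 / 2 = 120

120


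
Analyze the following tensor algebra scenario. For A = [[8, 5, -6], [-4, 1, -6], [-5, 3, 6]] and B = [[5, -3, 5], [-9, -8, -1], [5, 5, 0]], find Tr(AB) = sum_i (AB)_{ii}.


Tr(AB) = sum_i (AB)_{ii} where (AB)_{ii} = sum_k A_{ik} B_{ki}.
(AB)_{11} = 8*5 + 5*-9 + -6*5 = -35
(AB)_{22} = -4*-3 + 1*-8 + -6*5 = -26
(AB)_{33} = -5*5 + 3*-1 + 6*0 = -28
Tr(AB) = -35 + -26 + -28 = -89

-89


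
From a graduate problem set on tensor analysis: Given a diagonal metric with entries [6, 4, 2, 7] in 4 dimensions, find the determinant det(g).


For a diagonal metric, the determinant is the product of diagonal entries.
Diagonal entries: 6, 4, 2, 7
det(g) = 6 * 4 * 2 * 7 = 336

336


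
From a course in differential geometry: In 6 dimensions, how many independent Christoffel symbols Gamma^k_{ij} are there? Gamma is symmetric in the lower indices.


Christoffel symbols Gamma^k_{ij} are symmetric in i,j, so there are d * d(d+1)/2 independent symbols.
d = 6
d(d+1)/2 = 6 * 7 / 2 = 21
Total = 6 * 21 = 126

126


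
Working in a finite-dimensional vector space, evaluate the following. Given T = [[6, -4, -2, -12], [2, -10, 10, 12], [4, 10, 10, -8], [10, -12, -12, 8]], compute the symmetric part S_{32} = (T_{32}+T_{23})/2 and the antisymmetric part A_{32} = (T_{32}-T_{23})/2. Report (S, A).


T_{32} = 10
T_{23} = 10
S_{32} = (10 + 10)/2 = 20/2 = 10
A_{32} = (10 - 10)/2 = 0/2 = 0
Check: S + A = 10 + 0 = 10 = T_{32}.

(10, 0)


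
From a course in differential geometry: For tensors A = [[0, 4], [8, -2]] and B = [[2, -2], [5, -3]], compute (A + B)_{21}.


Tensor addition is component-wise: (A + B)_{ij} = A_{ij} + B_{ij}.
A_{21} = 8
B_{21} = 5
(A + B)_{21} = 8 + 5 = 13

13


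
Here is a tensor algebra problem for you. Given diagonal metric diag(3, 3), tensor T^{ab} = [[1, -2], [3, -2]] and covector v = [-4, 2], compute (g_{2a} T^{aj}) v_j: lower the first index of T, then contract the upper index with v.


Step 1: lower the first index. For a diagonal metric, g_{ia} T^{aj} = g_{ii} T^{ij} (no sum on i).
g_{22} = 3
S_2{}^1 = 3 * T^{21} = 3 * 3 = 9
S_2{}^2 = 3 * T^{22} = 3 * -2 = -6
Step 2: contract S_2{}^j with v_j.
S_2{}^1 * v_1 = 9 * -4 = -36
S_2{}^2 * v_2 = -6 * 2 = -12
Result = -36 + -12 = -48

-48


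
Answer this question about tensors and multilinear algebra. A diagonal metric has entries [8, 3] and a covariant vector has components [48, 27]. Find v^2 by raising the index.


To raise an index with a diagonal metric: v^i = v_i / g_{ii}.
For index 2: v_2 = 27, g_{22} = 3
v^2 = 27 / 3 = 9

9


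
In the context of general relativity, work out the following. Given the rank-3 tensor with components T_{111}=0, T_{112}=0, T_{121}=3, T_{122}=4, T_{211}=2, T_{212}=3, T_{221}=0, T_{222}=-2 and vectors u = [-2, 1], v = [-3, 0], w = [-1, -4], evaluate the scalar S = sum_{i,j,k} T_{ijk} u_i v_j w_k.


S = sum over i,j,k of T_{ijk} u_i v_j w_k. Expanding all 8 terms:
T_{111}*u_1*v_1*w_1 = 0*-2*-3*-1 = 0  (running total: 0)
T_{112}*u_1*v_1*w_2 = 0*-2*-3*-4 = 0  (running total: 0)
T_{121}*u_1*v_2*w_1 = 3*-2*0*-1 = 0  (running total: 0)
T_{122}*u_1*v_2*w_2 = 4*-2*0*-4 = 0  (running total: 0)
T_{211}*u_2*v_1*w_1 = 2*1*-3*-1 = 6  (running total: 6)
T_{212}*u_2*v_1*w_2 = 3*1*-3*-4 = 36  (running total: 42)
T_{221}*u_2*v_2*w_1 = 0*1*0*-1 = 0  (running total: 42)
T_{222}*u_2*v_2*w_2 = -2*1*0*-4 = 0  (running total: 42)
S = 42

42


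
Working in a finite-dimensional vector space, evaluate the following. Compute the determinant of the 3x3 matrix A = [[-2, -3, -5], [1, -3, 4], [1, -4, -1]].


Expanding along the first row, det(A) = a11*M_11 - a12*M_12 + a13*M_13, where M_1j is the (1,j) minor.
Minor M_11 = -3*-1 - 4*-4 = 19
Minor M_12 = 1*-1 - 4*1 = -5
Minor M_13 = 1*-4 - -3*1 = -1
det = -2*(19) - -3*(-5) + -5*(-1)
    = -38 - 15 + 5
    = -48

-48


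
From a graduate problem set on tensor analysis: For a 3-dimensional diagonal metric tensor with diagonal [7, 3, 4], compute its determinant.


For a diagonal metric, the determinant is the product of diagonal entries.
Diagonal entries: 7, 3, 4
det(g) = 7 * 3 * 4 = 84

84


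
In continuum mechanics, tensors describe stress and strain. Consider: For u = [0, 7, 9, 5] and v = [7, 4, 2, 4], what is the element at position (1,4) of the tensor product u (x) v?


The outer product entry T_{ij} = u_i * v_j.
We need i=1, j=4.
u_1 = 0, v_4 = 4
T_{1,4} = 0 * 4 = 0

0


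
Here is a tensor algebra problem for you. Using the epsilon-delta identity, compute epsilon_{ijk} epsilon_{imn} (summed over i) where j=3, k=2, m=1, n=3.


Using the identity: epsilon_{ijk} epsilon_{imn} = delta_{jm} delta_{kn} - delta_{jn} delta_{km}.
delta_{31} = 0
delta_{23} = 0
delta_{33} = 1
delta_{21} = 0
Result = 0 * 0 - 1 * 0 = 0 - 0 = 0

0


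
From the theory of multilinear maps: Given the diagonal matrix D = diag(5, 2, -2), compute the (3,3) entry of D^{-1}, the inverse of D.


For a diagonal matrix, the inverse has entries (D^{-1})_{ii} = 1/d_{ii}.
The diagonal entries are: d_{11} = 5, d_{22} = 2, d_{33} = -2
We need (D^{-1})_{33} = 1/d_{33} = 1/-2 = -1/2

-1/2


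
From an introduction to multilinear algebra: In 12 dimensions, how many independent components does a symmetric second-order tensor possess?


A symmetric rank-2 tensor in d dimensions has d(d+1)/2 independent components.
d = 12
d(d+1)/2 = 12 * 13 / 2 = 156 / 2 = 78

78


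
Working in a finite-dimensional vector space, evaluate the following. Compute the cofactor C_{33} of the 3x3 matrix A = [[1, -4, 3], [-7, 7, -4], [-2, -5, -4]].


To find cofactor C_{33}, delete row 3 and column 3.
The resulting 2x2 submatrix is: [[1, -4], [-7, 7]]
Minor M_{33} = 1*7 - -4*-7
  = 7 - 28 = -21
Sign = (-1)^(3+3) = (-1)^6 = 1
Cofactor C_{33} = 1 * -21 = -21

-21


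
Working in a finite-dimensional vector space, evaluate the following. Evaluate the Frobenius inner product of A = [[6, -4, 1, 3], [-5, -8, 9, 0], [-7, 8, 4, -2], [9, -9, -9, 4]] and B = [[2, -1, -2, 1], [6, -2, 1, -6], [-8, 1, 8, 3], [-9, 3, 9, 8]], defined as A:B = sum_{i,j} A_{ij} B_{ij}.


A:B = sum over all i,j of A_{ij} * B_{ij}.
Row 1: 6*2=12, -4*-1=4, 1*-2=-2, 3*1=3 => row sum = 17
Row 2: -5*6=-30, -8*-2=16, 9*1=9, 0*-6=0 => row sum = -5
Row 3: -7*-8=56, 8*1=8, 4*8=32, -2*3=-6 => row sum = 90
Row 4: 9*-9=-81, -9*3=-27, -9*9=-81, 4*8=32 => row sum = -157
Total = 17 + -5 + 90 + -157 = -55

-55


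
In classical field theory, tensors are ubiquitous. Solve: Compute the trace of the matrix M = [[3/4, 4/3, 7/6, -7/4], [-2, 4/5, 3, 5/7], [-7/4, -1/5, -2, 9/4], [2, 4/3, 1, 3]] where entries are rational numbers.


The trace is the sum of diagonal entries.
Diagonal: M[1,1] = 3/4, M[2,2] = 4/5, M[3,3] = -2, M[4,4] = 3
Tr(M) = 3/4 + 4/5 + -2 + 3
Computing step by step:
After adding M[1,1]: 3/4
After adding M[2,2]: 31/20
After adding M[3,3]: -9/20
After adding M[4,4]: 51/20
Tr(M) = 51/20

51/20


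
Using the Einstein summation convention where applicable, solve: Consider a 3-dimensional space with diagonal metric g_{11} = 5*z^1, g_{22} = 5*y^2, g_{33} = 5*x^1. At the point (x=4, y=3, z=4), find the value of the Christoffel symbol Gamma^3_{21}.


For a diagonal metric, Gamma^k_{ij} = (1/2) g^{kk} (dg_{ik}/dx_j + dg_{jk}/dx_i - dg_{ij}/dx_k).
The metric is diagonal, so g_{ab} = 0 for a != b.
At the given point: g_{11} = 20, g_{22} = 45, g_{33} = 20
g^{33} = 1/20
dg_{23}/dx_1 = 0 (off-diagonal)
dg_{13}/dx_2 = 0 (off-diagonal)
dg_{21}/dx_3 = 0 (off-diagonal)
Numerator = 0 + 0 - 0 = 0
Gamma^3_{21} = 0 / (2 * 20) = 0

0


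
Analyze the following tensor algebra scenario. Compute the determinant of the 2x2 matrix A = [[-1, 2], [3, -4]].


For a 2x2 matrix [[a, b], [c, d]], det = a*d - b*c.
a = -1, b = 2, c = 3, d = -4
a*d = -1 * -4 = 4
b*c = 2 * 3 = 6
det = 4 - 6 = -2

-2


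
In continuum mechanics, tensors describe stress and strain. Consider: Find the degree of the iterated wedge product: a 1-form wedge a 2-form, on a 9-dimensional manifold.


The degree of a wedge product is the sum of the degrees of the individual forms.
Degrees: 1, 2
Total degree = 1 + 2 = 3

3


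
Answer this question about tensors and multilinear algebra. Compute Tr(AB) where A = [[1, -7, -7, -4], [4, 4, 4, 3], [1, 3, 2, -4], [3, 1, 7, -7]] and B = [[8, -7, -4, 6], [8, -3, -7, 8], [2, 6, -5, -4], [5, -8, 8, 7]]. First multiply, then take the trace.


Tr(AB) = sum_i (AB)_{ii} where (AB)_{ii} = sum_k A_{ik} B_{ki}.
(AB)_{11} = 1*8 + -7*8 + -7*2 + -4*5 = -82
(AB)_{22} = 4*-7 + 4*-3 + 4*6 + 3*-8 = -40
(AB)_{33} = 1*-4 + 3*-7 + 2*-5 + -4*8 = -67
(AB)_{44} = 3*6 + 1*8 + 7*-4 + -7*7 = -51
Tr(AB) = -82 + -40 + -67 + -51 = -240

-240


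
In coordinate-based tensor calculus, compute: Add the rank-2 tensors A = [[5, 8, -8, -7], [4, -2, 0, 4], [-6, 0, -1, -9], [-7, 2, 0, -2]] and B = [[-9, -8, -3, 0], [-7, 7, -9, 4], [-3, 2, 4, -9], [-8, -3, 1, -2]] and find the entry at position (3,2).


Tensor addition is component-wise: (A + B)_{ij} = A_{ij} + B_{ij}.
A_{32} = 0
B_{32} = 2
(A + B)_{32} = 0 + 2 = 2

2


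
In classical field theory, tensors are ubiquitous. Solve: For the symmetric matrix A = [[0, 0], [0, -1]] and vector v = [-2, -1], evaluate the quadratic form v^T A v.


First compute Av:
(Av)_1 = 0*-2 + 0*-1 = 0
(Av)_2 = 0*-2 + -1*-1 = 1
Av = [0, 1]
Then v^T (Av) = -2*0 + -1*1
= 0 + -1 = -1

-1


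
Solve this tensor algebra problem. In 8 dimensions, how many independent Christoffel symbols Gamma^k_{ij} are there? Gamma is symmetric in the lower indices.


Christoffel symbols Gamma^k_{ij} are symmetric in i,j, so there are d * d(d+1)/2 independent symbols.
d = 8
d(d+1)/2 = 8 * 9 / 2 = 36
Total = 8 * 36 = 288

288


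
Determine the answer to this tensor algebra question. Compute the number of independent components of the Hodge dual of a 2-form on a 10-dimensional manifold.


The Hodge dual of a p-form on an n-dimensional manifold is an (n-p)-form.
n = 10, p = 2, so dual degree = 10 - 2 = 8
The number of components is C(n, n-p) = C(10, 8) = 45

45


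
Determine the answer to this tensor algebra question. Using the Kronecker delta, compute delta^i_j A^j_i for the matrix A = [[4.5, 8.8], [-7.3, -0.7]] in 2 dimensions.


The contraction (trace) of a rank-2 tensor is the sum of its diagonal elements.
Diagonal entries: A[1,1] = 4.5, A[2,2] = -0.7
Tr(A) = 4.5 + -0.7 = 3.8

3.8


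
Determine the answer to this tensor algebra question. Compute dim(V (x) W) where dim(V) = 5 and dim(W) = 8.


The dimension of a tensor product is the product of dimensions.
dim(V) = 5, dim(W) = 8
dim(V (x) W) = 5 * 8 = 40

40


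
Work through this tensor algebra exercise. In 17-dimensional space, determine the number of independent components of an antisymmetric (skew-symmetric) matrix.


An antisymmetric rank-2 tensor satisfies A_{ij} = -A_{ji}, so diagonal entries are zero.
The independent components are the upper-triangular entries: C(n, 2) = n(n-1)/2.
n = 17
C(17, 2) = 17 * 16 / 2 = 272 / 2 = 136

136


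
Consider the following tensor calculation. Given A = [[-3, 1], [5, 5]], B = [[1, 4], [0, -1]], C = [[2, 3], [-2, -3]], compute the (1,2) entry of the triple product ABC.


(ABC)_{12} = sum_m (AB)_{1m} C_{m2}. First compute row 1 of AB.
(AB)_{11} = -3*1 + 1*0 = -3
(AB)_{12} = -3*4 + 1*-1 = -13
Now contract with column 2 of C:
(AB)_{11} * C_{12} = -3 * 3 = -9
(AB)_{12} * C_{22} = -13 * -3 = 39
(ABC)_{12} = -9 + 39 = 30

30


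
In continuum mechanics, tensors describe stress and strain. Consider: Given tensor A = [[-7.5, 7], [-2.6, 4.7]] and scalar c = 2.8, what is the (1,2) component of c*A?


Scalar multiplication: (cA)_{ij} = c * A_{ij}.
c = 2.8
A_{12} = 7
(cA)_{12} = 2.8 * 7 = 19.6

19.6


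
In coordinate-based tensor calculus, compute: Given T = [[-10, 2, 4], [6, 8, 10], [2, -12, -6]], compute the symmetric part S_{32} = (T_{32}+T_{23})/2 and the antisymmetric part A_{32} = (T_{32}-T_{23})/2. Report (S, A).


T_{32} = -12
T_{23} = 10
S_{32} = (-12 + 10)/2 = -2/2 = -1
A_{32} = (-12 - 10)/2 = -22/2 = -11
Check: S + A = -1 + -11 = -12 = T_{32}.

(-1, -11)


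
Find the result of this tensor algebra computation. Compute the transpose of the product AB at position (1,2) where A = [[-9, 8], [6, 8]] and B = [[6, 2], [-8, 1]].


(AB)^T_{ij} = (AB)_{ji} = sum_k A_{jk} B_{ki}.
For i=1, j=2 we need (AB)_{21}:
A_{21} * B_{11} = 6 * 6 = 36
A_{22} * B_{21} = 8 * -8 = -64
Sum = 36 + -64 = -28

-28


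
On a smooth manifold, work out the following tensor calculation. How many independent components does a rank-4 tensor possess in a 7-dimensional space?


The number of components of a rank-r tensor in d dimensions is d^r.
Here d = 7 and r = 4.
7^4 = 2401

2401


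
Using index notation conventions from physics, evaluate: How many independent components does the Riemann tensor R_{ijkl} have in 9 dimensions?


The Riemann tensor in d dimensions has d^2(d^2 - 1)/12 independent components.
d = 9, so d^2 = 81
d^2 - 1 = 80
d^2(d^2 - 1) = 81 * 80 = 6480
Divide by 12: 6480 / 12 = 540

540


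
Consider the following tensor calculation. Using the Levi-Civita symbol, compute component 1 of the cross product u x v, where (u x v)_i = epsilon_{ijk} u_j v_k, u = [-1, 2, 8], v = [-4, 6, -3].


(u x v)_1 = sum_{j,k} epsilon_{1jk} u_j v_k. Only permutations of (1,2,3) contribute; the two non-zero terms are:
eps_{123} u_2 v_3 = 1 * 2 * -3 = -6
eps_{132} u_3 v_2 = -1 * 8 * 6 = -48
(u x v)_1 = -54

-54


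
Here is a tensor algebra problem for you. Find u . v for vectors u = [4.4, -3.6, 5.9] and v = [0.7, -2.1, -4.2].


The inner product u . v = sum of u_i * v_i.
Term-by-term: 4.4 * 0.7, -3.6 * -2.1, 5.9 * -4.2
Products: 3.08, 7.56, -24.78
Sum = 3.08 + 7.56 + -24.78 = -14.14

-14.14


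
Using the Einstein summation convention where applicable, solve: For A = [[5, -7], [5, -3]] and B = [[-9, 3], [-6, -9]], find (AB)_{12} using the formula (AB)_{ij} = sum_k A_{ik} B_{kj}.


(AB)_{ij} = sum_k A_{ik} B_{kj}.
For i=1, j=2:
A_{11} * B_{12} = 5 * 3 = 15
A_{12} * B_{22} = -7 * -9 = 63
Sum = 15 + 63 = 78

78


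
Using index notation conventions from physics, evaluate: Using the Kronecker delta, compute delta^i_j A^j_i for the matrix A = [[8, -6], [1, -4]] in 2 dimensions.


The contraction (trace) of a rank-2 tensor is the sum of its diagonal elements.
Diagonal entries: A[1,1] = 8, A[2,2] = -4
Tr(A) = 8 + -4 = 4

4


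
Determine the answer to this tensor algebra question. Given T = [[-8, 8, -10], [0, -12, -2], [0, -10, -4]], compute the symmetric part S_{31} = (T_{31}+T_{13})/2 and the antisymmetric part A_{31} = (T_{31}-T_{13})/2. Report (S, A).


T_{31} = 0
T_{13} = -10
S_{31} = (0 + -10)/2 = -10/2 = -5
A_{31} = (0 - -10)/2 = 10/2 = 5
Check: S + A = -5 + 5 = 0 = T_{31}.

(-5, 5)


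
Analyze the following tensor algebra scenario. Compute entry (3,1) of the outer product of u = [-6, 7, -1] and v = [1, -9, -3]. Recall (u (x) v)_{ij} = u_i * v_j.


The outer product entry T_{ij} = u_i * v_j.
We need i=3, j=1.
u_3 = -1, v_1 = 1
T_{3,1} = -1 * 1 = -1

-1


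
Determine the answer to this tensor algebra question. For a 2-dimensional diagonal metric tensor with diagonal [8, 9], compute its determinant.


For a diagonal metric, the determinant is the product of diagonal entries.
Diagonal entries: 8, 9
det(g) = 8 * 9 = 72

72


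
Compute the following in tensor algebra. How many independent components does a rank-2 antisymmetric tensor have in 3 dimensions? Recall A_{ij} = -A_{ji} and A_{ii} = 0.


An antisymmetric rank-2 tensor satisfies A_{ij} = -A_{ji}, so diagonal entries are zero.
The independent components are the upper-triangular entries: C(n, 2) = n(n-1)/2.
n = 3
C(3, 2) = 3 * 2 / 2 = 6 / 2 = 3

3


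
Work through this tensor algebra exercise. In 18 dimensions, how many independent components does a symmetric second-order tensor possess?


A symmetric rank-2 tensor in d dimensions has d(d+1)/2 independent components.
d = 18
d(d+1)/2 = 18 * 19 / 2 = 342 / 2 = 171

171


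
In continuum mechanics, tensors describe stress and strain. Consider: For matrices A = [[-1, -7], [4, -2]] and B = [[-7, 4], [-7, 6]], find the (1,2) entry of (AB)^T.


(AB)^T_{ij} = (AB)_{ji} = sum_k A_{jk} B_{ki}.
For i=1, j=2 we need (AB)_{21}:
A_{21} * B_{11} = 4 * -7 = -28
A_{22} * B_{21} = -2 * -7 = 14
Sum = -28 + 14 = -14

-14


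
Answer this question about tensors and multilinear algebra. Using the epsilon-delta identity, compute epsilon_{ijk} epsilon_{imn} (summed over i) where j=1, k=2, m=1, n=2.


Using the identity: epsilon_{ijk} epsilon_{imn} = delta_{jm} delta_{kn} - delta_{jn} delta_{km}.
delta_{11} = 1
delta_{22} = 1
delta_{12} = 0
delta_{21} = 0
Result = 1 * 1 - 0 * 0 = 1 - 0 = 1

1


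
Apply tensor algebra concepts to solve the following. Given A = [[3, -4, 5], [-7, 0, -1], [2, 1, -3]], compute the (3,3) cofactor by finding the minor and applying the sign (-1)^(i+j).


To find cofactor C_{33}, delete row 3 and column 3.
The resulting 2x2 submatrix is: [[3, -4], [-7, 0]]
Minor M_{33} = 3*0 - -4*-7
  = 0 - 28 = -28
Sign = (-1)^(3+3) = (-1)^6 = 1
Cofactor C_{33} = 1 * -28 = -28

-28


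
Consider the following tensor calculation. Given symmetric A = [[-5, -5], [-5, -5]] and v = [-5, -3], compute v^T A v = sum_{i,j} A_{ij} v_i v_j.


First compute Av:
(Av)_1 = -5*-5 + -5*-3 = 40
(Av)_2 = -5*-5 + -5*-3 = 40
Av = [40, 40]
Then v^T (Av) = -5*40 + -3*40
= -200 + -120 = -320

-320


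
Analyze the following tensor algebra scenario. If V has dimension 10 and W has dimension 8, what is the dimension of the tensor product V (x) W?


The dimension of a tensor product is the product of dimensions.
dim(V) = 10, dim(W) = 8
dim(V (x) W) = 10 * 8 = 80

80


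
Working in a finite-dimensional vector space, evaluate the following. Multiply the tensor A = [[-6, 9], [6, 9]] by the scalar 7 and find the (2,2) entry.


Scalar multiplication: (cA)_{ij} = c * A_{ij}.
c = 7
A_{22} = 9
(cA)_{22} = 7 * 9 = 63

63


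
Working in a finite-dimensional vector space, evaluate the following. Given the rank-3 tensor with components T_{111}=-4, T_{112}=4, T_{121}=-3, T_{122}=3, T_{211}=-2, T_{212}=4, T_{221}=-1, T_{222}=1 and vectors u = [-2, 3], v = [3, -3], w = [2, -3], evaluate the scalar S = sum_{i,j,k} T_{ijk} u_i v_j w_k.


S = sum over i,j,k of T_{ijk} u_i v_j w_k. Expanding all 8 terms:
T_{111}*u_1*v_1*w_1 = -4*-2*3*2 = 48  (running total: 48)
T_{112}*u_1*v_1*w_2 = 4*-2*3*-3 = 72  (running total: 120)
T_{121}*u_1*v_2*w_1 = -3*-2*-3*2 = -36  (running total: 84)
T_{122}*u_1*v_2*w_2 = 3*-2*-3*-3 = -54  (running total: 30)
T_{211}*u_2*v_1*w_1 = -2*3*3*2 = -36  (running total: -6)
T_{212}*u_2*v_1*w_2 = 4*3*3*-3 = -108  (running total: -114)
T_{221}*u_2*v_2*w_1 = -1*3*-3*2 = 18  (running total: -96)
T_{222}*u_2*v_2*w_2 = 1*3*-3*-3 = 27  (running total: -69)
S = -69

-69


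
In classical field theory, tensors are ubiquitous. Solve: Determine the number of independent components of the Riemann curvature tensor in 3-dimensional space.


The Riemann tensor in d dimensions has d^2(d^2 - 1)/12 independent components.
d = 3, so d^2 = 9
d^2 - 1 = 8
d^2(d^2 - 1) = 9 * 8 = 72
Divide by 12: 72 / 12 = 6

6


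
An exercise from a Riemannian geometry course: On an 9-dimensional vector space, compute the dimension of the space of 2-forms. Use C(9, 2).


The dimension of the space of p-forms on an n-dimensional space is C(n, p).
n = 9, p = 2
C(9, 2) = 9! / (2! * 7!) = 36

36


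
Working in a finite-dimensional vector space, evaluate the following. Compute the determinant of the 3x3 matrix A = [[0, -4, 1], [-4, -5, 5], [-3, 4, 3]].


Expanding along the first row, det(A) = a11*M_11 - a12*M_12 + a13*M_13, where M_1j is the (1,j) minor.
Minor M_11 = -5*3 - 5*4 = -35
Minor M_12 = -4*3 - 5*-3 = 3
Minor M_13 = -4*4 - -5*-3 = -31
det = 0*(-35) - -4*(3) + 1*(-31)
    = 0 - -12 + -31
    = -19

-19


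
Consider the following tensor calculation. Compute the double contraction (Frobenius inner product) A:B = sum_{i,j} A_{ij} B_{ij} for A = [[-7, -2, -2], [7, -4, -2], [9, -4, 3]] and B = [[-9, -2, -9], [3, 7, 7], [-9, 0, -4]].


A:B = sum over all i,j of A_{ij} * B_{ij}.
Row 1: -7*-9=63, -2*-2=4, -2*-9=18 => row sum = 85
Row 2: 7*3=21, -4*7=-28, -2*7=-14 => row sum = -21
Row 3: 9*-9=-81, -4*0=0, 3*-4=-12 => row sum = -93
Total = 85 + -21 + -93 = -29

-29


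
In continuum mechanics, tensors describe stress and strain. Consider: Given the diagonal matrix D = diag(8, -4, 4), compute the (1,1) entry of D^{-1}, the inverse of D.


For a diagonal matrix, the inverse has entries (D^{-1})_{ii} = 1/d_{ii}.
The diagonal entries are: d_{11} = 8, d_{22} = -4, d_{33} = 4
We need (D^{-1})_{11} = 1/d_{11} = 1/8 = 1/8

1/8


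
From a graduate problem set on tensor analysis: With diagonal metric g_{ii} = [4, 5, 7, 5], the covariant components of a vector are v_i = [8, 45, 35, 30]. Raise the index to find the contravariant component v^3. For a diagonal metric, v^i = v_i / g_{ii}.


To raise an index with a diagonal metric: v^i = v_i / g_{ii}.
For index 3: v_3 = 35, g_{33} = 7
v^3 = 35 / 7 = 5

5


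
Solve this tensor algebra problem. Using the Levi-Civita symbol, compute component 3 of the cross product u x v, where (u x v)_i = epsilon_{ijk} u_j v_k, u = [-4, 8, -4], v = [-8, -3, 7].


(u x v)_3 = sum_{j,k} epsilon_{3jk} u_j v_k. Only permutations of (1,2,3) contribute; the two non-zero terms are:
eps_{312} u_1 v_2 = 1 * -4 * -3 = 12
eps_{321} u_2 v_1 = -1 * 8 * -8 = 64
(u x v)_3 = 76

76


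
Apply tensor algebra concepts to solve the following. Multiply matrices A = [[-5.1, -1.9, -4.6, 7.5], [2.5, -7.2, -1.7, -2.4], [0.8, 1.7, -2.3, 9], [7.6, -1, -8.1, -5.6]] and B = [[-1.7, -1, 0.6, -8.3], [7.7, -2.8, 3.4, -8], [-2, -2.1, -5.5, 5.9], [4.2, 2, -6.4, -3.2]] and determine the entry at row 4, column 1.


(AB)_{ij} = sum_k A_{ik} B_{kj}.
For i=4, j=1:
A_{41} * B_{11} = 7.6 * -1.7 = -12.92
A_{42} * B_{21} = -1 * 7.7 = -7.7
A_{43} * B_{31} = -8.1 * -2 = 16.2
A_{44} * B_{41} = -5.6 * 4.2 = -23.52
Sum = -12.92 + -7.7 + 16.2 + -23.52 = -27.94

-27.94


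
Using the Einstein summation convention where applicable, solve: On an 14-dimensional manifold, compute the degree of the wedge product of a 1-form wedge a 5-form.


The degree of a wedge product is the sum of the degrees of the individual forms.
Degrees: 1, 5
Total degree = 1 + 5 = 6

6


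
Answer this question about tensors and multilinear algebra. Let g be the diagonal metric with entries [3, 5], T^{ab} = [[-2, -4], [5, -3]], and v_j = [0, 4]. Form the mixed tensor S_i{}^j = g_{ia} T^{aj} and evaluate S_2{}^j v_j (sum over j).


Step 1: lower the first index. For a diagonal metric, g_{ia} T^{aj} = g_{ii} T^{ij} (no sum on i).
g_{22} = 5
S_2{}^1 = 5 * T^{21} = 5 * 5 = 25
S_2{}^2 = 5 * T^{22} = 5 * -3 = -15
Step 2: contract S_2{}^j with v_j.
S_2{}^1 * v_1 = 25 * 0 = 0
S_2{}^2 * v_2 = -15 * 4 = -60
Result = 0 + -60 = -60

-60


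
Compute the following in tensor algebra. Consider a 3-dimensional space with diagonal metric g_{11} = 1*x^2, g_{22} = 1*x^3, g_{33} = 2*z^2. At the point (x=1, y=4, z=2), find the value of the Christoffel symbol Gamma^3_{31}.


For a diagonal metric, Gamma^k_{ij} = (1/2) g^{kk} (dg_{ik}/dx_j + dg_{jk}/dx_i - dg_{ij}/dx_k).
The metric is diagonal, so g_{ab} = 0 for a != b.
At the given point: g_{11} = 1, g_{22} = 1, g_{33} = 8
g^{33} = 1/8
dg_{33}/dx_1 = dg_{33}/dx_1 = 0
dg_{13}/dx_3 = 0 (off-diagonal)
dg_{31}/dx_3 = 0 (off-diagonal)
Numerator = 0 + 0 - 0 = 0
Gamma^3_{31} = 0 / (2 * 8) = 0

0


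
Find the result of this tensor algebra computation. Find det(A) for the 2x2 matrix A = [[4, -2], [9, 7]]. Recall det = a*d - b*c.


For a 2x2 matrix [[a, b], [c, d]], det = a*d - b*c.
a = 4, b = -2, c = 9, d = 7
a*d = 4 * 7 = 28
b*c = -2 * 9 = -18
det = 28 - -18 = 46

46
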